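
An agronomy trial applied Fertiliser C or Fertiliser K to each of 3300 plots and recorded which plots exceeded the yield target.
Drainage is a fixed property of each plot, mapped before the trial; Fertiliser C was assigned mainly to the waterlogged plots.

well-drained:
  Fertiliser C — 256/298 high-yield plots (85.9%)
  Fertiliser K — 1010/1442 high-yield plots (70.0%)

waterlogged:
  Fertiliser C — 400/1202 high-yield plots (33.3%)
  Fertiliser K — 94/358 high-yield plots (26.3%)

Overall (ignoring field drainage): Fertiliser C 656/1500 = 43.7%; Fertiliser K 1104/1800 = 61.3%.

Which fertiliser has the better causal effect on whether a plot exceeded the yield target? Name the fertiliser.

Fertiliser C

The stratified and pooled comparisons disagree (Fertiliser C wins within each field drainage; Fertiliser K wins overall), so the answer turns on the causal role of field drainage.
Field drainage satisfies the back-door criterion: it is not a descendant of the fertiliser, and it blocks the spurious path from fertiliser to outcome. Adjusting for it (i.e., using the within-field drainage rates) gives the causal effect.
Within each level — well-drained: 85.9% vs 70.0%; waterlogged: 33.3% vs 26.3% — Fertiliser C is higher every time.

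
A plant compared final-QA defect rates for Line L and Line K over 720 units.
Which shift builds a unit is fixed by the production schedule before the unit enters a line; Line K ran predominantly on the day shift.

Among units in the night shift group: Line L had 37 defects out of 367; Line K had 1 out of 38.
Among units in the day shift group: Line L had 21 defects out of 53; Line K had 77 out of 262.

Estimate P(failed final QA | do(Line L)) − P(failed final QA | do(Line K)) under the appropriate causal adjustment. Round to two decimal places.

+0.09

Nothing the line does changes shift; the imbalance is an allocation artefact. With shift also predicting the outcome, the pooled figure is confounded, and the within-stratum comparison is the causal one.
Adjusting over the population distribution of shift: 0.562·(0.101−0.026) + 0.438·(0.396−0.294) = +0.087.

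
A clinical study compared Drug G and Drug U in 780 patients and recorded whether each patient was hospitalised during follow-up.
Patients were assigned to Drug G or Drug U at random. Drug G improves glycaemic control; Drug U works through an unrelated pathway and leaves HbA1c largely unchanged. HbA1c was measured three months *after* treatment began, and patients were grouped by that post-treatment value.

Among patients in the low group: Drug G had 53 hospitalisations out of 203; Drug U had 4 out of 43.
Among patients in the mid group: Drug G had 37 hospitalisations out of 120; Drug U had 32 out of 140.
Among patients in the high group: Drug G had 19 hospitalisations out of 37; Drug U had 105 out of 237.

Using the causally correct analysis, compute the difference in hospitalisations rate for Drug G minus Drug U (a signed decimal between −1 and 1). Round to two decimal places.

-0.03

The distribution of HbA1c is itself part of what the drug does — it is an intermediate outcome. Holding it fixed would remove that part of the effect; the total effect is the pooled difference.
The causal difference is the pooled difference: 0.303 − 0.336 = -0.033.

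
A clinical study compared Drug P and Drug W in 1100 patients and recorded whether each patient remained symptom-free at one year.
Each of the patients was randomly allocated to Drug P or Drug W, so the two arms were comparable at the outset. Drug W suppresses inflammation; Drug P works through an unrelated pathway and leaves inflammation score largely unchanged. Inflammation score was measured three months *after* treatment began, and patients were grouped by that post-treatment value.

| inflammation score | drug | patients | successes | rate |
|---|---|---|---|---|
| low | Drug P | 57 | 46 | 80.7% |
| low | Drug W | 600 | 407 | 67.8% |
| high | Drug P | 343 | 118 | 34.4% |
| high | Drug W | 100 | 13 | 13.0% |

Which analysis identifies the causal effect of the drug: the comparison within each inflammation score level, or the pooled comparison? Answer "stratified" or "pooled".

Drug P is higher inside every inflammation score stratum but Drug W is higher in aggregate. Whether to stratify depends on how inflammation score relates to the drug.
Because the drug influences inflammation score, inflammation score is a post-treatment mediator, not a confounder. Stratifying on it would bias the estimate; the causal effect is the crude pooled difference.
Pooled: Drug P 41.0% vs Drug W 60.0%; Drug W is higher overall.

pooled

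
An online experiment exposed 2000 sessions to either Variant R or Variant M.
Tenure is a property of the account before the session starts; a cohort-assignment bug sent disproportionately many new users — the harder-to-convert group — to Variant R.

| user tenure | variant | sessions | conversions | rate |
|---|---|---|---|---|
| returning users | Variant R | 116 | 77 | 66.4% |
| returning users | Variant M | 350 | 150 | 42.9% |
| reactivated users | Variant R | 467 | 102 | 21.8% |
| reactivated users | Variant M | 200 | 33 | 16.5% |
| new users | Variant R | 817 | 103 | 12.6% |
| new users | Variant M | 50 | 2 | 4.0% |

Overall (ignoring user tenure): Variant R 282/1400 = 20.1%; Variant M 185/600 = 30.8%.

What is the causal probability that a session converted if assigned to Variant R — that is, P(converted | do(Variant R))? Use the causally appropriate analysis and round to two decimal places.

0.28

Within every user tenure level Variant R has the higher rate, yet pooled Variant M does — Simpson's reversal.
User tenure differs across variants for reasons unrelated to any effect of the variant itself, and it separately predicts the outcome — a classic confounder. We must compare within user tenure levels.
Standardising Variant R to the population user tenure mix: 0.233·77/116 + 0.334·102/467 + 0.433·103/817 = 0.282.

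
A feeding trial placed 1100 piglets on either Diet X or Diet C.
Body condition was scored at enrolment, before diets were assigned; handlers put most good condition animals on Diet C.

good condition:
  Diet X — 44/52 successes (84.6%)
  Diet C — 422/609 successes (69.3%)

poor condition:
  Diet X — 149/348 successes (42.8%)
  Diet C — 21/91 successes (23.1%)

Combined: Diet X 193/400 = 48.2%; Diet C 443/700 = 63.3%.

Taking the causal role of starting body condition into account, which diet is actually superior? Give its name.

Diet X

The starting body condition-specific comparison favours Diet X throughout, but the pooled figures favour Diet C. The question is whether to condition on starting body condition.
Starting body condition satisfies the back-door criterion: it is not a descendant of the diet, and it blocks the spurious path from diet to outcome. Adjusting for it (i.e., using the within-starting body condition rates) gives the causal effect.
Within each level — good condition: 84.6% vs 69.3%; poor condition: 42.8% vs 23.1% — Diet X is higher every time.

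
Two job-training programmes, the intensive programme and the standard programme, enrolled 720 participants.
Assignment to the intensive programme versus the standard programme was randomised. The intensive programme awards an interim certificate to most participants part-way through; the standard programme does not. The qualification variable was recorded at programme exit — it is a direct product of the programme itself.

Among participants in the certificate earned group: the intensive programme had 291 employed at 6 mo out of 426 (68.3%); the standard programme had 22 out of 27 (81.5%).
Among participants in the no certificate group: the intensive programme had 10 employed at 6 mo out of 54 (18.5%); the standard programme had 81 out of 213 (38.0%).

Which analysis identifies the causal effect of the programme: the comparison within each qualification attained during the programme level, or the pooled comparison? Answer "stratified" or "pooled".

The qualification attained during the programme-specific comparison favours the standard programme throughout, but the pooled figures favour the intensive programme. The question is whether to condition on qualification attained during the programme.
Stratifying would compare programmes among participants the programmes themselves sorted into qualification attained during the programme groups — a form of selection on an intermediate. The unconditioned pooled rates give the total causal effect.
Pooled: the intensive programme 62.7% vs the standard programme 42.9%; the intensive programme is higher overall.

pooled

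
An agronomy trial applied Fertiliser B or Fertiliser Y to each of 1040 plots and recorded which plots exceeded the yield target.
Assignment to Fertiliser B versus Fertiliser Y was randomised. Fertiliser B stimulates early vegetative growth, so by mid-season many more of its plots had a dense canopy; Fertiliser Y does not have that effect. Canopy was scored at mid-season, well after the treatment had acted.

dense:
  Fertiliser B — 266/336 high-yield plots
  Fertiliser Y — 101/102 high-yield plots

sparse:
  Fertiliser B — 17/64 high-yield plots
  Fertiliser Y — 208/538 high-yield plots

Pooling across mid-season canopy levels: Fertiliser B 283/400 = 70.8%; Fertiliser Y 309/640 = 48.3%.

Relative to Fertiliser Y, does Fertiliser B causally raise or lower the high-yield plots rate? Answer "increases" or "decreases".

increases

Stratifying would compare fertilisers among plots the fertilisers themselves sorted into mid-season canopy groups — a form of selection on an intermediate. The unconditioned pooled rates give the total causal effect.
Pooled: Fertiliser B 70.8% vs Fertiliser Y 48.3%; Fertiliser B is higher overall.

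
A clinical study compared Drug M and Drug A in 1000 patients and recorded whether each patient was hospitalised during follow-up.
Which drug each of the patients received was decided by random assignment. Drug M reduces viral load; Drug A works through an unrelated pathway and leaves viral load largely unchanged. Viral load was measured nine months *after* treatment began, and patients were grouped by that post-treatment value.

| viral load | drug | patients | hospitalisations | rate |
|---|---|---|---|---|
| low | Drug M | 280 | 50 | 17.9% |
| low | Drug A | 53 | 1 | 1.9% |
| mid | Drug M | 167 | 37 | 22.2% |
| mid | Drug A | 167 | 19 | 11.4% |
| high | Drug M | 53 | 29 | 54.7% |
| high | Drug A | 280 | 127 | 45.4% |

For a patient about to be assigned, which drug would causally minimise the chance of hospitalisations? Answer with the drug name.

Because the drug influences viral load, viral load is a post-treatment mediator, not a confounder. Stratifying on it would bias the estimate; the causal effect is the crude pooled difference.
Pooled: Drug M 23.2% vs Drug A 29.4%; Drug M is lower overall.

Drug M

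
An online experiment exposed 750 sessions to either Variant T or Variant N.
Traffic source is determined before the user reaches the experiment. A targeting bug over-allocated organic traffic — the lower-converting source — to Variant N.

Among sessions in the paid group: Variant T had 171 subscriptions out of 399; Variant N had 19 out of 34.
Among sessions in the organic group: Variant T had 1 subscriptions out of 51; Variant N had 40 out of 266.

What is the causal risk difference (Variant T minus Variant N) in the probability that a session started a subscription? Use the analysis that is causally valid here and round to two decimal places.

-0.13

Since traffic source is a pre-existing factor (not a product of the variant) and it affects the outcome on its own, it is a confounder. The stratified rates, not the pooled rate, identify the causal effect.
Adjusting over the population distribution of traffic source: 0.577·(0.429−0.559) + 0.423·(0.020−0.150) = -0.130.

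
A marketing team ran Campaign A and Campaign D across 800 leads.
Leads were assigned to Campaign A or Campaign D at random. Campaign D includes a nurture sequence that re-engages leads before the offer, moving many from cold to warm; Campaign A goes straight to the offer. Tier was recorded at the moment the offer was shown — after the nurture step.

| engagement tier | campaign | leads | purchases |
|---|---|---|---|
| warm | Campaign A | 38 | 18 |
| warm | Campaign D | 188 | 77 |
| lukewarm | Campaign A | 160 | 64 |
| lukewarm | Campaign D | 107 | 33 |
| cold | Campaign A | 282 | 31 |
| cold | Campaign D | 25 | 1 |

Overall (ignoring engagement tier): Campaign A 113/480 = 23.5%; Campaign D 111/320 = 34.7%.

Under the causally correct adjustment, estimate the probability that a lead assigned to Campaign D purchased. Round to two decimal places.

Engagement tier here is a post-treatment variable shaped by the campaign; conditioning on it would introduce bias rather than remove it. The overall comparison is the causal one.
So P(outcome | do(Campaign D)) is just the pooled rate for Campaign D: 111/320 = 0.347.

0.35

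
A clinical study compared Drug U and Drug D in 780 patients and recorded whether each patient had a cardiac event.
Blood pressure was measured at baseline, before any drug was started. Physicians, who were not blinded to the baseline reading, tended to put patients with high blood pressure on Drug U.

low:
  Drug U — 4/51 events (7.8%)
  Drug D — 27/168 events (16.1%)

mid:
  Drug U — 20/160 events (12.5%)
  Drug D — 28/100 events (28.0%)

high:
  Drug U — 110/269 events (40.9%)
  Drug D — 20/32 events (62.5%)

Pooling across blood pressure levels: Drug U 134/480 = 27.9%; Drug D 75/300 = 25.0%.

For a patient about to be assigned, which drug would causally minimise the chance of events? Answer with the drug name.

Drug U

Within every blood pressure level Drug U has the lower rate, yet pooled Drug D does — Simpson's reversal.
Blood pressure is set before the drug has any effect — it is not caused by the drug — and it independently drives the outcome. That makes it a confounder, so the causal comparison is within blood pressure levels.
Within each level — low: 7.8% vs 16.1%; mid: 12.5% vs 28.0%; high: 40.9% vs 62.5% — Drug U is lower every time.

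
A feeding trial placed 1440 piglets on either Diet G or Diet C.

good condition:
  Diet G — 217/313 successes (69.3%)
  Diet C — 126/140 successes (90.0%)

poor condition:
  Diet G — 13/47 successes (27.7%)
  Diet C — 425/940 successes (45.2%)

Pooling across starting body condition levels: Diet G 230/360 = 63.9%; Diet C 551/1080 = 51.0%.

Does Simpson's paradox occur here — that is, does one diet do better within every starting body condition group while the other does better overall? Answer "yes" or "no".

yes

Within each starting body condition level (good condition 69.3% vs 90.0%; poor condition 27.7% vs 45.2%), Diet C has the higher rate every time. Pooled: 63.9% vs 51.0% — Diet G has the higher rate overall. The two comparisons disagree.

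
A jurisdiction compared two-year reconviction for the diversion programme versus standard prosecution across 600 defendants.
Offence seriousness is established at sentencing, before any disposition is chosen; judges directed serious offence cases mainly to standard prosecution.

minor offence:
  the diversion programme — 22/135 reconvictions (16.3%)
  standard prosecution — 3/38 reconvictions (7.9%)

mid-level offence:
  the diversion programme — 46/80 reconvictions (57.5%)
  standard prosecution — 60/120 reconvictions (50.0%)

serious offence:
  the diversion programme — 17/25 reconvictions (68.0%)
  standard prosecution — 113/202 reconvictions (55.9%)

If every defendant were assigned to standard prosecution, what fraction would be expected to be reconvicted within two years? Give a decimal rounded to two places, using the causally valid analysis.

Offence seriousness is set before the disposition has any effect — it is not caused by the disposition — and it independently drives the outcome. That makes it a confounder, so the causal comparison is within offence seriousness levels.
Standardising standard prosecution to the population offence seriousness mix: 0.288·3/38 + 0.333·60/120 + 0.378·113/202 = 0.401.

0.40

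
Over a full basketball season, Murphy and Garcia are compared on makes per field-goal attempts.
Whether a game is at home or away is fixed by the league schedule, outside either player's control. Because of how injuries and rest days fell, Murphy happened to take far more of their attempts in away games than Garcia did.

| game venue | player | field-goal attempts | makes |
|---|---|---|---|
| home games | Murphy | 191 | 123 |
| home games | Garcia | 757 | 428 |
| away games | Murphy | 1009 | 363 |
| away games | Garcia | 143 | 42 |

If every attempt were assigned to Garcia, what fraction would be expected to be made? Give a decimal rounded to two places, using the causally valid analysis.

0.42

The game venue-specific comparison favours Murphy throughout, but the pooled figures favour Garcia. The question is whether to condition on game venue.
Game venue is set before the player has any effect — it is not caused by the player — and it independently drives the outcome. That makes it a confounder, so the causal comparison is within game venue levels.
Standardising Garcia to the population game venue mix: 0.451·428/757 + 0.549·42/143 = 0.416.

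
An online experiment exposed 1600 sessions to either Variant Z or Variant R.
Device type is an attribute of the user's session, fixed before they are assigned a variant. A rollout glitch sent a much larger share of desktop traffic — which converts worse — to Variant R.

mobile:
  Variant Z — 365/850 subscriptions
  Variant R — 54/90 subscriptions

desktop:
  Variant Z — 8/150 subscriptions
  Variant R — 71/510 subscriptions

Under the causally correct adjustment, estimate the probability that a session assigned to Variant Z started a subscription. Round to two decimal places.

Device type is set before the variant has any effect — it is not caused by the variant — and it independently drives the outcome. That makes it a confounder, so the causal comparison is within device type levels.
Standardising Variant Z to the population device type mix: 0.588·365/850 + 0.412·8/150 = 0.274.

0.27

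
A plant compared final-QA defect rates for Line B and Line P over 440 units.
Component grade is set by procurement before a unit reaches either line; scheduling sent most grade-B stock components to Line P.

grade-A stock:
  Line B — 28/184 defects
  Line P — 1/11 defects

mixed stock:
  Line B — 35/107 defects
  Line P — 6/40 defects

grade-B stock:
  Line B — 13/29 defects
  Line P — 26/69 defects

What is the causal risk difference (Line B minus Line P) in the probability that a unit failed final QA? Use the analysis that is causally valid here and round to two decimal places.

Line P is lower inside every component grade stratum but Line B is lower in aggregate. Whether to stratify depends on how component grade relates to the line.
Component grade is set before the line has any effect — it is not caused by the line — and it independently drives the outcome. That makes it a confounder, so the causal comparison is within component grade levels.
Adjusting over the population distribution of component grade: 0.443·(0.152−0.091) + 0.334·(0.327−0.150) + 0.223·(0.448−0.377) = +0.102.

+0.10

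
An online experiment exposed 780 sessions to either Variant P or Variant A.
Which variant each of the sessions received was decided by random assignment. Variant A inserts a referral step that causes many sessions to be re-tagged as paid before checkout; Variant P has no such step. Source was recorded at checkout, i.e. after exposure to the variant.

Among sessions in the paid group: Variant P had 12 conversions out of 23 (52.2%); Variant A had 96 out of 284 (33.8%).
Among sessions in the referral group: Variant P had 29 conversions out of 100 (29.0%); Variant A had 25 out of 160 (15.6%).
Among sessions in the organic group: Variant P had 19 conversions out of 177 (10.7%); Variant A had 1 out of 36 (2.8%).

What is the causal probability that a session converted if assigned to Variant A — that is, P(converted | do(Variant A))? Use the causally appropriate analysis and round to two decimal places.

The stratified and pooled comparisons disagree (Variant P wins within each traffic source; Variant A wins overall), so the answer turns on the causal role of traffic source.
Because the variant influences traffic source, traffic source is a post-treatment mediator, not a confounder. Stratifying on it would bias the estimate; the causal effect is the crude pooled difference.
So P(outcome | do(Variant A)) is just the pooled rate for Variant A: 122/480 = 0.254.

0.25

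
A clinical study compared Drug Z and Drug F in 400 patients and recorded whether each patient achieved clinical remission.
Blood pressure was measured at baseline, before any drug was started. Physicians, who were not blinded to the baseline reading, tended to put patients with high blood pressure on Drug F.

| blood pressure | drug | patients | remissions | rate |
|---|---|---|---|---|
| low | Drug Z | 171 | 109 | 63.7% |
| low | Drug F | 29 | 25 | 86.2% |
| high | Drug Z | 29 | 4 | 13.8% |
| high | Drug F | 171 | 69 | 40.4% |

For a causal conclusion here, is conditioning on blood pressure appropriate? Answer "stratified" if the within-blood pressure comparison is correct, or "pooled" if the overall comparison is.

Blood pressure differs across drugs for reasons unrelated to any effect of the drug itself, and it separately predicts the outcome — a classic confounder. We must compare within blood pressure levels.
Within each level — low: 63.7% vs 86.2%; high: 13.8% vs 40.4% — Drug F is higher every time.

stratified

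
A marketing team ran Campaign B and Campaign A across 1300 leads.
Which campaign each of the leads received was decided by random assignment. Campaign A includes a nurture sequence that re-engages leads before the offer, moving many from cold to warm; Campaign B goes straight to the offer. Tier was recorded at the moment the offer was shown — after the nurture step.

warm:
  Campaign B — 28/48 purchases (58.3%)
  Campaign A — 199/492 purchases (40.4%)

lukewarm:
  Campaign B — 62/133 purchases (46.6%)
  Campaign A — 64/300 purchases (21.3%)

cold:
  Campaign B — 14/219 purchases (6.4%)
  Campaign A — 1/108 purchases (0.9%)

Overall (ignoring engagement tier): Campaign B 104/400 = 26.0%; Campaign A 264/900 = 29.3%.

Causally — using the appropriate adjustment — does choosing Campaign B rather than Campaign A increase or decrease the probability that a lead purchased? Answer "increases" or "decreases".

Within every engagement tier level Campaign B has the higher rate, yet pooled Campaign A does — Simpson's reversal.
Engagement tier lies on the pathway campaign → engagement tier → outcome, so adjusting for it blocks the indirect effect. For the total causal effect of campaign, use the unadjusted pooled rates.
Pooled: Campaign B 26.0% vs Campaign A 29.3%; Campaign A is higher overall.

decreases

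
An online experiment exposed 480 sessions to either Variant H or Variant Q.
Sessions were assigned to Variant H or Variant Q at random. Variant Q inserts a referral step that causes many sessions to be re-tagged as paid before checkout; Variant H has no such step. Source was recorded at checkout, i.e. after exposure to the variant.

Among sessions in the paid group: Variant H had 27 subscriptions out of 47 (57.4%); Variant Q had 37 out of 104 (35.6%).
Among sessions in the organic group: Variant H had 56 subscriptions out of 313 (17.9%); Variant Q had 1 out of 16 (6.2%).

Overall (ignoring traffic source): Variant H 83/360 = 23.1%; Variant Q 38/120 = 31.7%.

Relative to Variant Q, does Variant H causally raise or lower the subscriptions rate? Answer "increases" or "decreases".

decreases

Traffic source lies on the pathway variant → traffic source → outcome, so adjusting for it blocks the indirect effect. For the total causal effect of variant, use the unadjusted pooled rates.
Pooled: Variant H 23.1% vs Variant Q 31.7%; Variant Q is higher overall.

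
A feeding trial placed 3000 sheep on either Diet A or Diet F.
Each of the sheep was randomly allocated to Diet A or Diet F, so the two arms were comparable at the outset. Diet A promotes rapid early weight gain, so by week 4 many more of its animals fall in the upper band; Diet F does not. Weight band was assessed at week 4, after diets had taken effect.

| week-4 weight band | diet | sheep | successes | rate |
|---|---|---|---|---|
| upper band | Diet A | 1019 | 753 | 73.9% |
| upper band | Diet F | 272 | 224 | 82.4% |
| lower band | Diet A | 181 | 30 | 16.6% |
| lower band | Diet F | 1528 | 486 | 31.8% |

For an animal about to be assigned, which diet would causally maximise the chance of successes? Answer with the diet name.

Because the diet influences week-4 weight band, week-4 weight band is a post-treatment mediator, not a confounder. Stratifying on it would bias the estimate; the causal effect is the crude pooled difference.
Pooled: Diet A 65.2% vs Diet F 39.4%; Diet A is higher overall.

Diet A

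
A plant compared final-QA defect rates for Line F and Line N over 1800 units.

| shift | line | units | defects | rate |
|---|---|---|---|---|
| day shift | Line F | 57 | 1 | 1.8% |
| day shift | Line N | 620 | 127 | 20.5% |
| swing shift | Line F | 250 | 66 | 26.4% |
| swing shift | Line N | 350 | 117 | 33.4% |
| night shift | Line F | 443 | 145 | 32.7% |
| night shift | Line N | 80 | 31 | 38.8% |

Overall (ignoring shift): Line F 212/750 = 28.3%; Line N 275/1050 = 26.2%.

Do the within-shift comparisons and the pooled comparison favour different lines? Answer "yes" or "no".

yes

Within each shift level (day shift 1.8% vs 20.5%; swing shift 26.4% vs 33.4%; night shift 32.7% vs 38.8%), Line F has the lower rate every time. Pooled: 28.3% vs 26.2% — Line N has the lower rate overall. The two comparisons disagree.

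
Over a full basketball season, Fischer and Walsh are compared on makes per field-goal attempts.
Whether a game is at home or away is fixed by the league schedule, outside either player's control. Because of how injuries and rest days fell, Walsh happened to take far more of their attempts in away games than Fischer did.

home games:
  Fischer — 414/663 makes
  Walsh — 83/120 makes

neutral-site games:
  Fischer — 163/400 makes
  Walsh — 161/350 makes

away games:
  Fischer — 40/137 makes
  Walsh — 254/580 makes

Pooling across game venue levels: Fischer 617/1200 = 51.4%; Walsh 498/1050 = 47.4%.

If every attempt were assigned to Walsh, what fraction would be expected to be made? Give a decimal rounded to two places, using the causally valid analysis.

0.53

Here game venue is a common cause — it drives both which player a case falls under and the outcome. The crude comparison mixes populations; the stratum-specific rates are the causally relevant ones.
Standardising Walsh to the population game venue mix: 0.348·83/120 + 0.333·161/350 + 0.319·254/580 = 0.534.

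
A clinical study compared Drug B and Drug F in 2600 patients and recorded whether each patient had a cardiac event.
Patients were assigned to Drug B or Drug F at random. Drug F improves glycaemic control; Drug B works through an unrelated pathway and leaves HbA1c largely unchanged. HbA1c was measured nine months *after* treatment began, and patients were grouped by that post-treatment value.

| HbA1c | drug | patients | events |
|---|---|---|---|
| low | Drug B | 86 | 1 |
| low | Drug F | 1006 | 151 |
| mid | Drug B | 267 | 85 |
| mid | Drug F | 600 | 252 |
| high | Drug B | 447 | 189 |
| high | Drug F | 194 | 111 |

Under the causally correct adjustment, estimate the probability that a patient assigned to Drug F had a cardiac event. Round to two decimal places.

Drug B is lower inside every HbA1c stratum but Drug F is lower in aggregate. Whether to stratify depends on how HbA1c relates to the drug.
The distribution of HbA1c is itself part of what the drug does — it is an intermediate outcome. Holding it fixed would remove that part of the effect; the total effect is the pooled difference.
So P(outcome | do(Drug F)) is just the pooled rate for Drug F: 514/1800 = 0.286.

0.29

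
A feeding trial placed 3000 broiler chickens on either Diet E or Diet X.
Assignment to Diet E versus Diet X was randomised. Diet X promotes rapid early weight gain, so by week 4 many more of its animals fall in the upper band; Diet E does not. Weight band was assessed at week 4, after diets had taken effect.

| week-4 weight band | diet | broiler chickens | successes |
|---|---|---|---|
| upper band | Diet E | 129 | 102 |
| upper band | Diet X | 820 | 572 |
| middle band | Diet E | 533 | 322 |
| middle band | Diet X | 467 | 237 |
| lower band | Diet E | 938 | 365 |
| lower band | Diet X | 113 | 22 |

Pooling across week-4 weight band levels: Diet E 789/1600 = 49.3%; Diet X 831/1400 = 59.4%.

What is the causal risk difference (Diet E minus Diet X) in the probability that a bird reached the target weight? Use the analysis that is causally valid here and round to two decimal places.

-0.10

Week-4 weight band is recorded after the diet and is itself shifted by it — it sits on the causal path from diet to outcome. Conditioning on a mediator would strip out part of the effect we want; the pooled comparison gives the total causal effect.
The causal difference is the pooled difference: 0.493 − 0.594 = -0.100.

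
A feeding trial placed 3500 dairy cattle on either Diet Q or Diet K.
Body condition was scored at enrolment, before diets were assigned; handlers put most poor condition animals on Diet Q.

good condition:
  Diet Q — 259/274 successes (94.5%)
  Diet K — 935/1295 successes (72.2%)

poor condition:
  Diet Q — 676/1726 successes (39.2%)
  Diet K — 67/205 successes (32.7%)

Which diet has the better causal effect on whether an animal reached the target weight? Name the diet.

Starting body condition differs across diets for reasons unrelated to any effect of the diet itself, and it separately predicts the outcome — a classic confounder. We must compare within starting body condition levels.
Within each level — good condition: 94.5% vs 72.2%; poor condition: 39.2% vs 32.7% — Diet Q is higher every time.

Diet Q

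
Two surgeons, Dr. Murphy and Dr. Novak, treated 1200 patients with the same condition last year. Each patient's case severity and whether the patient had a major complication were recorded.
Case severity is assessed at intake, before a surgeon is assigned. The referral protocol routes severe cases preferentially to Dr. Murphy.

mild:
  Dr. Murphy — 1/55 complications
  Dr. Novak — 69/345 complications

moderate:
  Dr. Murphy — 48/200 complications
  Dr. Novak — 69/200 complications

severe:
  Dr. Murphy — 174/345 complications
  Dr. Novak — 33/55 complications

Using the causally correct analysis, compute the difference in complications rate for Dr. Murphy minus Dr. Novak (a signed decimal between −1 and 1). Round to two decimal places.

Dr. Murphy is lower inside every case severity stratum but Dr. Novak is lower in aggregate. Whether to stratify depends on how case severity relates to the surgeon.
The imbalance in case severity arose from how patients were allocated, not from anything the surgeon did; and case severity independently affects the outcome. The pooled gap is confounded — condition on case severity.
Adjusting over the population distribution of case severity: 0.333·(0.018−0.200) + 0.333·(0.240−0.345) + 0.333·(0.504−0.600) = -0.127.

-0.13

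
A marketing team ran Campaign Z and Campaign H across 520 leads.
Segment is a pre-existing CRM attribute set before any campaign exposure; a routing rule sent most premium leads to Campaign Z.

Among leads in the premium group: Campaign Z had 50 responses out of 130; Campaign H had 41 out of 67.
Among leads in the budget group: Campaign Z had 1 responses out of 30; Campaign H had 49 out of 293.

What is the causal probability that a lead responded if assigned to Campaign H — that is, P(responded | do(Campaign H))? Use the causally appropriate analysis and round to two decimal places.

Here customer segment is a common cause — it drives both which campaign a case falls under and the outcome. The crude comparison mixes populations; the stratum-specific rates are the causally relevant ones.
Standardising Campaign H to the population customer segment mix: 0.379·41/67 + 0.621·49/293 = 0.336.

0.34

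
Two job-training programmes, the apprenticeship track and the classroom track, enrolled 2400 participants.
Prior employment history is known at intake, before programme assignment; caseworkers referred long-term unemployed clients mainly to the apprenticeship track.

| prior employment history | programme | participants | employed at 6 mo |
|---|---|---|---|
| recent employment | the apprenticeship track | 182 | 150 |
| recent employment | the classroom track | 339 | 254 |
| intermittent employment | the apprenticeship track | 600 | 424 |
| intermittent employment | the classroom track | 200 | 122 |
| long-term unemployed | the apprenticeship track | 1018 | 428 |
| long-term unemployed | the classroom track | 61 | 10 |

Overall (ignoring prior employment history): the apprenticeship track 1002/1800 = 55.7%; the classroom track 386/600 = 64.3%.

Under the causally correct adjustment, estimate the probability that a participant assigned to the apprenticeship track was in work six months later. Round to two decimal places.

The stratified and pooled comparisons disagree (the apprenticeship track wins within each prior employment history; the classroom track wins overall), so the answer turns on the causal role of prior employment history.
Prior employment history satisfies the back-door criterion: it is not a descendant of the programme, and it blocks the spurious path from programme to outcome. Adjusting for it (i.e., using the within-prior employment history rates) gives the causal effect.
Standardising the apprenticeship track to the population prior employment history mix: 0.217·150/182 + 0.333·424/600 + 0.450·428/1018 = 0.603.

0.60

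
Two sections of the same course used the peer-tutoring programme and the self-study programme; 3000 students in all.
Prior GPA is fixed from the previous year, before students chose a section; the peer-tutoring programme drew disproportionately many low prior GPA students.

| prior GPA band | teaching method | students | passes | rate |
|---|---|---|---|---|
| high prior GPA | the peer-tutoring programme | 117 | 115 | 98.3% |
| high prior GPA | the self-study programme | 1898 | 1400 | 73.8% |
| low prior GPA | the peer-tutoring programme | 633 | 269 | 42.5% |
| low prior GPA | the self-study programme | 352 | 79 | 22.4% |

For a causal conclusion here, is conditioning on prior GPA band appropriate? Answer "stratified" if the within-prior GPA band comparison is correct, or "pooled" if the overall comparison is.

stratified

Since prior GPA band is a pre-existing factor (not a product of the teaching method) and it affects the outcome on its own, it is a confounder. The stratified rates, not the pooled rate, identify the causal effect.
Within each level — high prior GPA: 98.3% vs 73.8%; low prior GPA: 42.5% vs 22.4% — the peer-tutoring programme is higher every time.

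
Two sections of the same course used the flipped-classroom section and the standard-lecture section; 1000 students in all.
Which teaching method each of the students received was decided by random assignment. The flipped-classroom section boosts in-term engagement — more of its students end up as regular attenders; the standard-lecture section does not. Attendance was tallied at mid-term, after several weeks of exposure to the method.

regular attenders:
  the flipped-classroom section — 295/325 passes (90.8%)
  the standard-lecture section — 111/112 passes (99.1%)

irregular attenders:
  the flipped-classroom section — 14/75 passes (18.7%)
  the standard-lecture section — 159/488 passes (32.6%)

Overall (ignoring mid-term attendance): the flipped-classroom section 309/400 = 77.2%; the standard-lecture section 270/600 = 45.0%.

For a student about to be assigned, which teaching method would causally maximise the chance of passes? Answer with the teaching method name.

the flipped-classroom section

The mid-term attendance-specific comparison favours the standard-lecture section throughout, but the pooled figures favour the flipped-classroom section. The question is whether to condition on mid-term attendance.
Mid-term attendance lies on the pathway teaching method → mid-term attendance → outcome, so adjusting for it blocks the indirect effect. For the total causal effect of teaching method, use the unadjusted pooled rates.
Pooled: the flipped-classroom section 77.2% vs the standard-lecture section 45.0%; the flipped-classroom section is higher overall.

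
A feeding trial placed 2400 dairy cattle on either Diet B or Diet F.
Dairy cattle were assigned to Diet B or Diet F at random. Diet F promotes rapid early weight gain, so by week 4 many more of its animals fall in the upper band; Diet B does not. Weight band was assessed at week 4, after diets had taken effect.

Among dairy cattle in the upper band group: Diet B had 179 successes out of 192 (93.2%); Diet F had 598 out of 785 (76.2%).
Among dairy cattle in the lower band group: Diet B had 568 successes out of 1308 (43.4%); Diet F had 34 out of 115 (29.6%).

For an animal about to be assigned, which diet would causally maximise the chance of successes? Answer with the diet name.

The stratified and pooled comparisons disagree (Diet B wins within each week-4 weight band; Diet F wins overall), so the answer turns on the causal role of week-4 weight band.
Week-4 weight band is recorded after the diet and is itself shifted by it — it sits on the causal path from diet to outcome. Conditioning on a mediator would strip out part of the effect we want; the pooled comparison gives the total causal effect.
Pooled: Diet B 49.8% vs Diet F 70.2%; Diet F is higher overall.

Diet F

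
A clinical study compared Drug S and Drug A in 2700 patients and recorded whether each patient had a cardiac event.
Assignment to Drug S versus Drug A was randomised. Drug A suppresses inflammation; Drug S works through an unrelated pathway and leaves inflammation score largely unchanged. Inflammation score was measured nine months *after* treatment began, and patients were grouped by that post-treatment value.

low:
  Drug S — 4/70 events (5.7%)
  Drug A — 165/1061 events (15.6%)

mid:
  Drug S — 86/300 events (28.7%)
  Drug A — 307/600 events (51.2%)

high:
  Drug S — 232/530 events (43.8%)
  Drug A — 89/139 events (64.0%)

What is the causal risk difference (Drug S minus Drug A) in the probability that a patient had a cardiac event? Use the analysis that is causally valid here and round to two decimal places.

Inflammation score lies on the pathway drug → inflammation score → outcome, so adjusting for it blocks the indirect effect. For the total causal effect of drug, use the unadjusted pooled rates.
The causal difference is the pooled difference: 0.358 − 0.312 = +0.046.

+0.05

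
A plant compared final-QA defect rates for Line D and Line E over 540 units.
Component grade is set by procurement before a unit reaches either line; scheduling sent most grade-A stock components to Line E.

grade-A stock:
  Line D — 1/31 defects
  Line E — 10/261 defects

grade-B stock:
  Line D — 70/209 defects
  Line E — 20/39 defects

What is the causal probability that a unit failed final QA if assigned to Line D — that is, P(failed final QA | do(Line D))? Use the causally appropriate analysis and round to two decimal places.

0.17

Component grade differs across lines for reasons unrelated to any effect of the line itself, and it separately predicts the outcome — a classic confounder. We must compare within component grade levels.
Standardising Line D to the population component grade mix: 0.541·1/31 + 0.459·70/209 = 0.171.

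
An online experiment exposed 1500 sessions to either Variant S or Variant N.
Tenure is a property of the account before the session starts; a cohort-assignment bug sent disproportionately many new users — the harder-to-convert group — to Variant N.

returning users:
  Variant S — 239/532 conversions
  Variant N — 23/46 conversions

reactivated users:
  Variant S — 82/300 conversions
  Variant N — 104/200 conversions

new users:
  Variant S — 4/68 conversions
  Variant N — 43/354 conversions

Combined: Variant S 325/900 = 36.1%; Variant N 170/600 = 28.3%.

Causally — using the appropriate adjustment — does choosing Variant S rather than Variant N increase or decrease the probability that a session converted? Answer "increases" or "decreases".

decreases

The imbalance in user tenure arose from how sessions were allocated, not from anything the variant did; and user tenure independently affects the outcome. The pooled gap is confounded — condition on user tenure.
Within each level — returning users: 44.9% vs 50.0%; reactivated users: 27.3% vs 52.0%; new users: 5.9% vs 12.1% — Variant N is higher every time.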